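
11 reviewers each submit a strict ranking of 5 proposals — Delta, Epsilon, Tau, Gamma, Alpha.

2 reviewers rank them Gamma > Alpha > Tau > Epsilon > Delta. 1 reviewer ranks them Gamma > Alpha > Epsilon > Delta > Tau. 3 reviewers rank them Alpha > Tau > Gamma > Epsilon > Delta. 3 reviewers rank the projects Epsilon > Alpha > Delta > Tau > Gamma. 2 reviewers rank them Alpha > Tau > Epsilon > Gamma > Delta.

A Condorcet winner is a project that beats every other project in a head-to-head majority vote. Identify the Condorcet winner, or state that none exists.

Check each pair by majority over 11 ballots:
Delta vs Epsilon: Epsilon wins 11–0.
Delta vs Tau: Tau wins 7–4.
Delta–Gamma: Gamma 8–3.
Delta vs Alpha: Alpha, 11–0.
Epsilon–Tau: Tau 7–4.
Epsilon vs Gamma: Gamma, 6–5.
Epsilon–Alpha: Alpha 8–3.
Tau–Gamma: Tau 8–3.
Tau–Alpha: Alpha 11–0.
Gamma–Alpha: Alpha 8–3.
Alpha defeats every rival head-to-head and is the Condorcet winner.

Alpha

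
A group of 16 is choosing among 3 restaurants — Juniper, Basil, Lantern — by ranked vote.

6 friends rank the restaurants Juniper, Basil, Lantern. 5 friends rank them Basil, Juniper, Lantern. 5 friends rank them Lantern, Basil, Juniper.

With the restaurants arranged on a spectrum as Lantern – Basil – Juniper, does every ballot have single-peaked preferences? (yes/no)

Axis positions: Lantern=1, Basil=2, Juniper=3.
Type 1 (peak Juniper at position 3): ranking walks positions 3-2-1, expanding outward from the peak — single-peaked.
Type 2 (peak Basil at position 2): ranking walks positions 2-3-1, expanding outward from the peak — single-peaked.
Type 3 (peak Lantern at position 1): ranking walks positions 1-2-3, expanding outward from the peak — single-peaked.
Every ranking is single-peaked on this axis.

yes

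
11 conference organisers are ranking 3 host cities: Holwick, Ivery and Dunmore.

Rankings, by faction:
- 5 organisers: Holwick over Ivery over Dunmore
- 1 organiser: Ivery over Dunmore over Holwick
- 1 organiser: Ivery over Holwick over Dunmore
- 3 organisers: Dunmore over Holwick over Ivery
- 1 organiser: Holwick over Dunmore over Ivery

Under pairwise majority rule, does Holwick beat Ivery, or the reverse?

Holwick

Ballots ranking Holwick above Ivery: 5 + 3 + 1 = 9.
Ballots ranking Ivery above Holwick: 11 − 9 = 2.
Holwick wins the head-to-head 9–2.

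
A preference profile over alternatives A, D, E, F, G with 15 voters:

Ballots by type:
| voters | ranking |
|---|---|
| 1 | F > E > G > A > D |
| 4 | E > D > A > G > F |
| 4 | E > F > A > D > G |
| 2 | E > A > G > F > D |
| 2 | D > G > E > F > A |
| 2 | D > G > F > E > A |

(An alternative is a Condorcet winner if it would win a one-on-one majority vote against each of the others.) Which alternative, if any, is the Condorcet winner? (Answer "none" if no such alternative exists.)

E

Head-to-head results (15 voters):
A–D: D 8–7.
A vs E: E, 15–0.
A vs F: F wins 9–6.
A–G: A 10–5.
D vs E: E wins 11–4.
D–F: D 8–7.
D vs G: D wins 12–3.
E vs F: E, 12–3.
E vs G: E wins 11–4.
F vs G: G, 10–5.
E defeats every rival head-to-head and is the Condorcet winner.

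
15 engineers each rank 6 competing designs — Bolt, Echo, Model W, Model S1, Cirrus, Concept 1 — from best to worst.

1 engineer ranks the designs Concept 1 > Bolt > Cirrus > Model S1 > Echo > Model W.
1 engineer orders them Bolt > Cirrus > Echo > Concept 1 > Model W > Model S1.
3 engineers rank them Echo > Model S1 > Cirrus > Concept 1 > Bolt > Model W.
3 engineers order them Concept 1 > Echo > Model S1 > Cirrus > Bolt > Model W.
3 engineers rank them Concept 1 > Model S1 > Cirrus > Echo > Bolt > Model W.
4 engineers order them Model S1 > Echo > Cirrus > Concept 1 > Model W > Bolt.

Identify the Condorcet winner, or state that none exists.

Check each pair by majority over 15 ballots:
Bolt–Echo: Echo 13–2.
Bolt vs Model W: Bolt, 11–4.
Bolt–Model S1: Model S1 13–2.
Bolt vs Cirrus: Cirrus wins 13–2.
Bolt vs Concept 1: Concept 1, 14–1.
Echo–Model W: Echo 15–0.
Echo vs Model S1: Model S1 wins 8–7.
Echo vs Cirrus: Echo wins 10–5.
Echo vs Concept 1: Echo, 8–7.
Model W vs Model S1: Model S1 wins 14–1.
Model W vs Cirrus: Cirrus wins 15–0.
Model W–Concept 1: Concept 1 15–0.
Model S1 vs Cirrus: Model S1 wins 13–2.
Model S1 vs Concept 1: Concept 1 wins 8–7.
Cirrus vs Concept 1: Cirrus wins 8–7.
Each design drops at least one matchup (Bolt loses to Echo; Echo loses to Model S1; Model W loses to Bolt; Model S1 loses to Concept 1; Cirrus loses to Echo; Concept 1 loses to Echo); the cycle Echo → Concept 1 → Model S1 → Echo rules out a Condorcet winner.

none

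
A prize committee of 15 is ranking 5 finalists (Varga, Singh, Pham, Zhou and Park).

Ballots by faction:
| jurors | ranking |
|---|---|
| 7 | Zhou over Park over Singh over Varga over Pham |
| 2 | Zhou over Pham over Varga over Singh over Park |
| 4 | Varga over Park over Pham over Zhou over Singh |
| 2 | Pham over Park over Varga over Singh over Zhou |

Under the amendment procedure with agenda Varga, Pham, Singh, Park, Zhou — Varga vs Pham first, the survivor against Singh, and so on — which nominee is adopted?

Round 1: Varga vs Pham — 11–4, Varga advances.
Round 2: Varga vs Singh — 8–7, Varga advances.
Round 3: Varga vs Park — 6–9, Park advances.
Round 4: Park vs Zhou — 6–9, Zhou advances.
Zhou survives the agenda.

Zhou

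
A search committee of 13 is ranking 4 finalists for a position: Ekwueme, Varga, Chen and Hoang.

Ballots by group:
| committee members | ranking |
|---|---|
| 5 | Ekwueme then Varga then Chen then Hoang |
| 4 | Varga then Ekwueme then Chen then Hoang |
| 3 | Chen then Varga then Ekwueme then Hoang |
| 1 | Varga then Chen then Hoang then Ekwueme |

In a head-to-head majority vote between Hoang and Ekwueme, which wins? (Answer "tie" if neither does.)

Ballots ranking Hoang above Ekwueme: 1.
Ballots ranking Ekwueme above Hoang: 13 − 1 = 12.
Ekwueme wins the head-to-head 12–1.

Ekwueme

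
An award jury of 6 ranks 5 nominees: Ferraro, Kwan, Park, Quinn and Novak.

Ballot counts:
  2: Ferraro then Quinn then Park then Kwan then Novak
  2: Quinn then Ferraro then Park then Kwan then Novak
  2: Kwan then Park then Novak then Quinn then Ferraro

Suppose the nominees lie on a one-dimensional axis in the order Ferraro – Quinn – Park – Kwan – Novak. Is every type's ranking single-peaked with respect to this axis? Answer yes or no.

yes

Axis positions: Ferraro=1, Quinn=2, Park=3, Kwan=4, Novak=5.
Type 1 (peak Ferraro at position 1): ranking walks positions 1-2-3-4-5, expanding outward from the peak — single-peaked.
Type 2 (peak Quinn at position 2): ranking walks positions 2-1-3-4-5, expanding outward from the peak — single-peaked.
Type 3 (peak Kwan at position 4): ranking walks positions 4-3-5-2-1, expanding outward from the peak — single-peaked.
Every ranking is single-peaked on this axis.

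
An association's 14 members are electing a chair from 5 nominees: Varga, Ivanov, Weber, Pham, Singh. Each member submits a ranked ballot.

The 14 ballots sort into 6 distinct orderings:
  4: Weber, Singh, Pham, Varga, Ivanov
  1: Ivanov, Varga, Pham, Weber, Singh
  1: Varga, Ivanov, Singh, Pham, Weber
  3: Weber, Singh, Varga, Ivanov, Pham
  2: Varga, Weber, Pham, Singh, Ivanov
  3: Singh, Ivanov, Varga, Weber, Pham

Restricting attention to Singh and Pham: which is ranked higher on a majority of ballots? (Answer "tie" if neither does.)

Ballots ranking Singh above Pham: 4 + 1 + 3 + 3 = 11.
Ballots ranking Pham above Singh: 14 − 11 = 3.
Singh wins the head-to-head 11–3.

Singh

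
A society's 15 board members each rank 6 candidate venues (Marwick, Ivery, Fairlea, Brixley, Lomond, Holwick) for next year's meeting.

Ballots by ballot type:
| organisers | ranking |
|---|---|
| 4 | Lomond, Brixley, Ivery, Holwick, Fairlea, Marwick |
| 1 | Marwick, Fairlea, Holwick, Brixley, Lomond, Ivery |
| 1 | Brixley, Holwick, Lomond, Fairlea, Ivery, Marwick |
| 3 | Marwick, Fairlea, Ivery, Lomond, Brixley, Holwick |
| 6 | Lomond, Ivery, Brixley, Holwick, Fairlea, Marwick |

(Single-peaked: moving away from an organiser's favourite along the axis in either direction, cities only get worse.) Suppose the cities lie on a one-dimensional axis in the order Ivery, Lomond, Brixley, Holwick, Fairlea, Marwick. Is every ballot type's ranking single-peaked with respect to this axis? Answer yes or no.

Axis positions: Ivery=1, Lomond=2, Brixley=3, Holwick=4, Fairlea=5, Marwick=6.
Ballot type 1 (peak Lomond at position 2): ranking walks positions 2-3-1-4-5-6, expanding outward from the peak — single-peaked.
Ballot type 2 (peak Marwick at position 6): ranking walks positions 6-5-4-3-2-1, expanding outward from the peak — single-peaked.
Ballot type 3 (peak Brixley at position 3): ranking walks positions 3-4-2-5-1-6, expanding outward from the peak — single-peaked.
Ballot type 4: ranking walks positions 6-5-1-2-3-4; Ivery is ranked above Holwick even though Holwick lies between Ivery and the peak Marwick on the axis — preferences dip and rise again. Not single-peaked.
Ballot type 5 (peak Lomond at position 2): ranking walks positions 2-1-3-4-5-6, expanding outward from the peak — single-peaked.
Ballot type 4 violates single-peakedness, so the profile is not single-peaked on this axis.

no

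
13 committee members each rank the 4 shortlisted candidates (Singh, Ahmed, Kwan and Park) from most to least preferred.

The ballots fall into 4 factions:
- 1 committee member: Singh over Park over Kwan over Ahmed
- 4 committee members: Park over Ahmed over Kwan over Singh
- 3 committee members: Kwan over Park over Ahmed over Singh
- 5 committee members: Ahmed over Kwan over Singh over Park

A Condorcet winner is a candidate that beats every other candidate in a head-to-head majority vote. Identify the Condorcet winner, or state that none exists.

none

Head-to-head results (13 committee members):
Singh–Ahmed: Ahmed 12–1.
Singh vs Kwan: Singh preferred on 1 ballot; Kwan wins 12–1.
Singh vs Park: Singh is ranked higher on 1+5 = 6 ballots, Park on 7. Park wins 7–6.
Ahmed vs Kwan: Ahmed, 9–4.
Ahmed vs Park: Ahmed is ranked higher on 5 ballots, Park on 8. Park wins 8–5.
Kwan vs Park: 3+5 = 8 for Kwan, 5 for Park — Kwan by 8–5.
Each candidate drops at least one matchup (Singh loses to Ahmed; Ahmed loses to Park; Kwan loses to Ahmed; Park loses to Kwan); the cycle Ahmed → Kwan → Park → Ahmed rules out a Condorcet winner.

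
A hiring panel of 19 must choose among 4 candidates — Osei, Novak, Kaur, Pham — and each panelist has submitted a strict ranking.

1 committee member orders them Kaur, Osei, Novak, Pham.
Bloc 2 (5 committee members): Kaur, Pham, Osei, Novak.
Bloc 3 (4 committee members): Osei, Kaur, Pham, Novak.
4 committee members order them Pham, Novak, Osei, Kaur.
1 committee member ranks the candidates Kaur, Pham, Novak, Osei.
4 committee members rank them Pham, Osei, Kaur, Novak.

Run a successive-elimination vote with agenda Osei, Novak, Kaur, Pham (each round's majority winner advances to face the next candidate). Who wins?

Round 1: Osei vs Novak — 14–5, Osei advances.
Round 2: Osei vs Kaur — 12–7, Osei advances.
Round 3: Osei vs Pham — 5–14, Pham advances.
The agenda winner is Pham.

Pham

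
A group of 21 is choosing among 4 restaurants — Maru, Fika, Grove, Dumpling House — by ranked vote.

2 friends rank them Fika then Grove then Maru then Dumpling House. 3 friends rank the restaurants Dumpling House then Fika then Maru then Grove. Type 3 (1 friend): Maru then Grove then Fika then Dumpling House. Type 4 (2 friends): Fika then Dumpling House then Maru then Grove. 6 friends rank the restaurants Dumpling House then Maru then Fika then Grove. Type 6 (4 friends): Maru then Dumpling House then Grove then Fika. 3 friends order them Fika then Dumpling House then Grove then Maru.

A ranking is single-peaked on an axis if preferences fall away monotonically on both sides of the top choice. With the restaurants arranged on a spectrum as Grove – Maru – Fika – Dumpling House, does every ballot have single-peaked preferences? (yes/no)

no

Axis positions: Grove=1, Maru=2, Fika=3, Dumpling House=4.
Type 1: ranking walks positions 3-1-2-4; Grove is ranked above Maru even though Maru lies between Grove and the peak Fika on the axis — preferences dip and rise again. Not single-peaked.
Type 2 (peak Dumpling House at position 4): ranking walks positions 4-3-2-1, expanding outward from the peak — single-peaked.
Type 3 (peak Maru at position 2): ranking walks positions 2-1-3-4, expanding outward from the peak — single-peaked.
Type 4 (peak Fika at position 3): ranking walks positions 3-4-2-1, expanding outward from the peak — single-peaked.
Type 5: ranking walks positions 4-2-3-1; Maru is ranked above Fika even though Fika lies between Maru and the peak Dumpling House on the axis — preferences dip and rise again. Not single-peaked.
Type 6: ranking walks positions 2-4-1-3; Dumpling House is ranked above Fika even though Fika lies between Dumpling House and the peak Maru on the axis — preferences dip and rise again. Not single-peaked.
Type 7: ranking walks positions 3-4-1-2; Grove is ranked above Maru even though Maru lies between Grove and the peak Fika on the axis — preferences dip and rise again. Not single-peaked.
Type 1 violates single-peakedness, so the profile is not single-peaked on this axis.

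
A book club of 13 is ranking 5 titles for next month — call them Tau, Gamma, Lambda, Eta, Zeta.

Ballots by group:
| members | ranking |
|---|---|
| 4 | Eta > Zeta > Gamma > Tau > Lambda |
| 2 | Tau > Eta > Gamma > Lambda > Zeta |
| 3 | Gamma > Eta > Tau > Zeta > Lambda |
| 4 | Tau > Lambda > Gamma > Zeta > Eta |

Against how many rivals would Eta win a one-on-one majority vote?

Eta against each rival (13 members):
Eta–Tau: Eta 7–6.
Eta vs Gamma: Gamma wins 7–6.
Eta vs Lambda: Eta wins 9–4.
Eta vs Zeta: Eta wins 9–4.
Eta beats Tau, Lambda, Zeta; loses to Gamma — 3 pairwise wins.

3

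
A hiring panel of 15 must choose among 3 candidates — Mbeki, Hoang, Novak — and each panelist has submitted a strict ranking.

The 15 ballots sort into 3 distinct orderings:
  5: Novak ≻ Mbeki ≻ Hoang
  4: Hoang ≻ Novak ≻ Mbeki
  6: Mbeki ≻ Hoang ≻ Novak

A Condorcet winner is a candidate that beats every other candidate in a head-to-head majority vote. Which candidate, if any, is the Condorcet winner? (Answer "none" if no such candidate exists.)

Pairwise majorities:
Mbeki vs Hoang: Mbeki wins 11–4.
Mbeki vs Novak: Novak wins 9–6.
Hoang vs Novak: Hoang, 10–5.
No candidate is unbeaten: Mbeki loses to Novak; Hoang loses to Mbeki; Novak loses to Hoang. In particular Mbeki beats Hoang beats Novak beats Mbeki is a majority cycle — no Condorcet winner exists.

none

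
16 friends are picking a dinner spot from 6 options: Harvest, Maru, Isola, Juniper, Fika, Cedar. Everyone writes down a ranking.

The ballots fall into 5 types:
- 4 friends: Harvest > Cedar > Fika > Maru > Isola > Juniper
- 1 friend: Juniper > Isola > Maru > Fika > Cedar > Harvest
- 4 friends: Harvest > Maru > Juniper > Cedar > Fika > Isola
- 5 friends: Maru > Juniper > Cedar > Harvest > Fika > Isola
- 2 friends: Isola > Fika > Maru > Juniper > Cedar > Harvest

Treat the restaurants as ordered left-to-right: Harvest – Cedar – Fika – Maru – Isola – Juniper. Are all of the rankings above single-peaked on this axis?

Axis positions: Harvest=1, Cedar=2, Fika=3, Maru=4, Isola=5, Juniper=6.
Type 1 (peak Harvest at position 1): ranking walks positions 1-2-3-4-5-6, expanding outward from the peak — single-peaked.
Type 2 (peak Juniper at position 6): ranking walks positions 6-5-4-3-2-1, expanding outward from the peak — single-peaked.
Type 3: ranking walks positions 1-4-6-2-3-5; Maru is ranked above Cedar even though Cedar lies between Maru and the peak Harvest on the axis — preferences dip and rise again. Not single-peaked.
Type 4: ranking walks positions 4-6-2-1-3-5; Juniper is ranked above Isola even though Isola lies between Juniper and the peak Maru on the axis — preferences dip and rise again. Not single-peaked.
Type 5: ranking walks positions 5-3-4-6-2-1; Fika is ranked above Maru even though Maru lies between Fika and the peak Isola on the axis — preferences dip and rise again. Not single-peaked.
Type 3 violates single-peakedness, so the profile is not single-peaked on this axis.

no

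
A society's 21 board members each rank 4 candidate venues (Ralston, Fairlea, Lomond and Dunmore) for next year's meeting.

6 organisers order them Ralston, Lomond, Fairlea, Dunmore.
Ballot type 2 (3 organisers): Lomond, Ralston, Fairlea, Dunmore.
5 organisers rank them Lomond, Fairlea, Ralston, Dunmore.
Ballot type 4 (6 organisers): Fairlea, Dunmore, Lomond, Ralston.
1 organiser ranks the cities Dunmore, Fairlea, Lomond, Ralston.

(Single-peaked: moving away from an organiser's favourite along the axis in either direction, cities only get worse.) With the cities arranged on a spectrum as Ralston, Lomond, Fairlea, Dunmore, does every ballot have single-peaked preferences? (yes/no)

Axis positions: Ralston=1, Lomond=2, Fairlea=3, Dunmore=4.
Ballot type 1 (peak Ralston at position 1): ranking walks positions 1-2-3-4, expanding outward from the peak — single-peaked.
Ballot type 2 (peak Lomond at position 2): ranking walks positions 2-1-3-4, expanding outward from the peak — single-peaked.
Ballot type 3 (peak Lomond at position 2): ranking walks positions 2-3-1-4, expanding outward from the peak — single-peaked.
Ballot type 4 (peak Fairlea at position 3): ranking walks positions 3-4-2-1, expanding outward from the peak — single-peaked.
Ballot type 5 (peak Dunmore at position 4): ranking walks positions 4-3-2-1, expanding outward from the peak — single-peaked.
Every ranking is single-peaked on this axis.

yes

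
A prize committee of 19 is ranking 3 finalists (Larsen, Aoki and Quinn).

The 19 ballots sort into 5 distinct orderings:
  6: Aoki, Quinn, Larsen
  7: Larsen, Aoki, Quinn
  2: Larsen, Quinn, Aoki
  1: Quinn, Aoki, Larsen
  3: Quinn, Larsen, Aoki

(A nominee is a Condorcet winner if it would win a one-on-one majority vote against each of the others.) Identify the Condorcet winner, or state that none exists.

Pairwise majorities:
Larsen vs Aoki: 12 to 7, Larsen.
Larsen vs Quinn: Larsen is ranked higher on 7+2 = 9 ballots, Quinn on 10. Quinn wins 10–9.
Aoki vs Quinn: Aoki preferred on 6+7 = 13 ballots; Aoki wins 13–6.
Each nominee drops at least one matchup (Larsen loses to Quinn; Aoki loses to Larsen; Quinn loses to Aoki); the cycle Larsen beats Aoki beats Quinn beats Larsen rules out a Condorcet winner.

none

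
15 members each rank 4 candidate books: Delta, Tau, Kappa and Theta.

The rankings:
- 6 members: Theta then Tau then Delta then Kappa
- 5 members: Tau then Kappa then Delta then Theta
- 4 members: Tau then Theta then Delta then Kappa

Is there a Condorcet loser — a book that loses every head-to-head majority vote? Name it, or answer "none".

Kappa

Head-to-head results (15 members):
Delta vs Tau: 0 to 15, Tau.
Delta vs Kappa: Delta is ranked higher on 6+4 = 10 ballots, Kappa on 5. Delta wins 10–5.
Delta vs Theta: 5 for Delta, 10 for Theta — Theta by 10–5.
Tau vs Kappa: Tau wins 15–0.
Tau vs Theta: Tau wins 9–6.
Kappa vs Theta: Theta, 10–5.
Only Kappa has no wins; Kappa is the Condorcet loser.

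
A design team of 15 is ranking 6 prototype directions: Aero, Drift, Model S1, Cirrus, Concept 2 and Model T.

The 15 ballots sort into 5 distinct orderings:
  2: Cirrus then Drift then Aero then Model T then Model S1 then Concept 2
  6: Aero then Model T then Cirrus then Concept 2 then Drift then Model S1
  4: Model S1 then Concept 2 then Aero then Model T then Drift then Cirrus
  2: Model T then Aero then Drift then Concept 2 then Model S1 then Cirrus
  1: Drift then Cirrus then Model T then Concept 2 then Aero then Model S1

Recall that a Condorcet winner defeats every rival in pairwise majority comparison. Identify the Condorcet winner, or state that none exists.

Head-to-head results (15 engineers):
Aero–Drift: Aero 12–3.
Aero vs Model S1: Aero wins 11–4.
Aero vs Cirrus: Aero, 12–3.
Aero–Concept 2: Aero 10–5.
Aero–Model T: Aero 12–3.
Drift vs Model S1: Drift wins 11–4.
Drift vs Cirrus: Cirrus wins 8–7.
Drift–Concept 2: Concept 2 10–5.
Drift vs Model T: Drift is ranked higher on 2+1 = 3 ballots, Model T on 12. Model T wins 12–3.
Model S1 vs Cirrus: Cirrus, 9–6.
Model S1 vs Concept 2: 2+4 = 6 for Model S1, 9 for Concept 2 — Concept 2 by 9–6.
Model S1 vs Model T: Model T wins 11–4.
Cirrus vs Concept 2: 9 to 6, Cirrus.
Cirrus vs Model T: Cirrus is ranked higher on 2+1 = 3 ballots, Model T on 12. Model T wins 12–3.
Concept 2 vs Model T: Concept 2 is ranked higher on 4 ballots, Model T on 11. Model T wins 11–4.
Aero wins every pairwise contest, so Aero is the Condorcet winner.

Aero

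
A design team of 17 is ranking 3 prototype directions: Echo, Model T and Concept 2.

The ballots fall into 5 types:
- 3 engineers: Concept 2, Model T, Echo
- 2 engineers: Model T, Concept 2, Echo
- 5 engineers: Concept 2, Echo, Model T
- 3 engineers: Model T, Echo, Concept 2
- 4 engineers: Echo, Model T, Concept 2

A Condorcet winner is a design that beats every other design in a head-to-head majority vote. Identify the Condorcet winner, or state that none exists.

Head-to-head results (17 engineers):
Echo vs Model T: 9 to 8, Echo.
Echo vs Concept 2: Echo preferred on 3+4 = 7 ballots; Concept 2 wins 10–7.
Model T vs Concept 2: Model T preferred on 2+3+4 = 9 ballots; Model T wins 9–8.
Each design drops at least one matchup (Echo loses to Concept 2; Model T loses to Echo; Concept 2 loses to Model T); the cycle Echo > Model T > Concept 2 > Echo rules out a Condorcet winner.

none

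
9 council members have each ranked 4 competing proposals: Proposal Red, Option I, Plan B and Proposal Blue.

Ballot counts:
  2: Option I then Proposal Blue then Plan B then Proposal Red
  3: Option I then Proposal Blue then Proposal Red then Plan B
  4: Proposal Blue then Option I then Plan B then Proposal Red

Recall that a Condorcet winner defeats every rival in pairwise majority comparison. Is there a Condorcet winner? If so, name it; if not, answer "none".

Option I

Check each pair by majority over 9 ballots:
Proposal Red vs Option I: Option I wins 9–0.
Proposal Red vs Plan B: Plan B, 6–3.
Proposal Red vs Proposal Blue: 0 to 9, Proposal Blue.
Option I vs Plan B: 9 to 0, Option I.
Option I vs Proposal Blue: Option I, 5–4.
Plan B–Proposal Blue: Proposal Blue 9–0.
Option I defeats every rival head-to-head and is the Condorcet winner.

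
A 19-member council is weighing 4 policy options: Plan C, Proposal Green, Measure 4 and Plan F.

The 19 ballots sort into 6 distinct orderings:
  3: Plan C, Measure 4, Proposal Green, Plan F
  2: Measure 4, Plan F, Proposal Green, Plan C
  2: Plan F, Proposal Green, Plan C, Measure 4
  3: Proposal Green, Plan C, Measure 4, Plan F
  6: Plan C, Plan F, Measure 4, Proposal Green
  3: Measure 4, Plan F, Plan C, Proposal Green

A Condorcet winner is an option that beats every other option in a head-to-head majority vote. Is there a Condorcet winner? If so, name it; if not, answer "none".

Plan C

Head-to-head results (19 council members):
Plan C vs Proposal Green: 3+6+3 = 12 for Plan C, 7 for Proposal Green — Plan C by 12–7.
Plan C vs Measure 4: 14 to 5, Plan C.
Plan C vs Plan F: Plan C preferred on 3+3+6 = 12 ballots; Plan C wins 12–7.
Proposal Green vs Measure 4: 5 to 14, Measure 4.
Proposal Green vs Plan F: 6 to 13, Plan F.
Measure 4 vs Plan F: Measure 4 is ranked higher on 3+2+3+3 = 11 ballots, Plan F on 8. Measure 4 wins 11–8.
Plan C wins every pairwise contest, so Plan C is the Condorcet winner.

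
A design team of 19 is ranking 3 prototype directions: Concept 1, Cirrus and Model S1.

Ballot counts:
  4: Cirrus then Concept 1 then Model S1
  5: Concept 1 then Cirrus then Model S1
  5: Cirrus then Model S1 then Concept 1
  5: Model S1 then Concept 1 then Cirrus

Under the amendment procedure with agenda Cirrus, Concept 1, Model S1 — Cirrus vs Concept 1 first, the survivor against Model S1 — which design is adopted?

Round 1: Cirrus vs Concept 1 — 9–10, Concept 1 advances.
Round 2: Concept 1 vs Model S1 — 9–10, Model S1 advances.
Model S1 survives the agenda.

Model S1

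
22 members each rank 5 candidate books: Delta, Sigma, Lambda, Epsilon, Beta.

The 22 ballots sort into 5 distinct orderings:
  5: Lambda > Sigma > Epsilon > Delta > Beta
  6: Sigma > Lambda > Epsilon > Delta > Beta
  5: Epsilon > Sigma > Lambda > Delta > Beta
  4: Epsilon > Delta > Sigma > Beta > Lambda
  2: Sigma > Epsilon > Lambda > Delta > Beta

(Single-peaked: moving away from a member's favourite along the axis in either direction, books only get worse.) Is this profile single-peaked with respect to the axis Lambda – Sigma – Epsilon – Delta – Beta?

Axis positions: Lambda=1, Sigma=2, Epsilon=3, Delta=4, Beta=5.
Group 1 (peak Lambda at position 1): ranking walks positions 1-2-3-4-5, expanding outward from the peak — single-peaked.
Group 2 (peak Sigma at position 2): ranking walks positions 2-1-3-4-5, expanding outward from the peak — single-peaked.
Group 3 (peak Epsilon at position 3): ranking walks positions 3-2-1-4-5, expanding outward from the peak — single-peaked.
Group 4 (peak Epsilon at position 3): ranking walks positions 3-4-2-5-1, expanding outward from the peak — single-peaked.
Group 5 (peak Sigma at position 2): ranking walks positions 2-3-1-4-5, expanding outward from the peak — single-peaked.
Every ranking is single-peaked on this axis.

yes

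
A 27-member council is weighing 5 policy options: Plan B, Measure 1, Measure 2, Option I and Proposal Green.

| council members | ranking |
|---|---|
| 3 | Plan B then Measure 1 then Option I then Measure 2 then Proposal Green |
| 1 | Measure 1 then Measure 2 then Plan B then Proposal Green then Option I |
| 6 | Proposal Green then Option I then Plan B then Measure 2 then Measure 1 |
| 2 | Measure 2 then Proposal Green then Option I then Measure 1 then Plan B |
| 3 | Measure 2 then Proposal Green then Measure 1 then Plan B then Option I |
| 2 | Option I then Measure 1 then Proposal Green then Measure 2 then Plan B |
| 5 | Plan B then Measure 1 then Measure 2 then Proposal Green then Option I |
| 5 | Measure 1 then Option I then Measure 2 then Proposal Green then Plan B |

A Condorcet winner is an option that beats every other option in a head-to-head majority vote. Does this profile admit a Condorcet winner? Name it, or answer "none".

Head-to-head results (27 council members):
Plan B–Measure 1: Plan B 14–13.
Plan B–Measure 2: Plan B 14–13.
Plan B vs Option I: Option I wins 15–12.
Plan B–Proposal Green: Proposal Green 18–9.
Measure 1 vs Measure 2: Measure 1, 16–11.
Measure 1 vs Option I: Measure 1, 17–10.
Measure 1 vs Proposal Green: Measure 1 wins 16–11.
Measure 2 vs Option I: Option I wins 16–11.
Measure 2 vs Proposal Green: Measure 2 wins 19–8.
Option I vs Proposal Green: Proposal Green, 17–10.
Every option loses at least once (Plan B loses to Option I; Measure 1 loses to Plan B; Measure 2 loses to Plan B; Option I loses to Measure 1; Proposal Green loses to Measure 1). The majority relation contains the cycle Plan B beats Measure 1 beats Option I beats Plan B, so there is no Condorcet winner.

none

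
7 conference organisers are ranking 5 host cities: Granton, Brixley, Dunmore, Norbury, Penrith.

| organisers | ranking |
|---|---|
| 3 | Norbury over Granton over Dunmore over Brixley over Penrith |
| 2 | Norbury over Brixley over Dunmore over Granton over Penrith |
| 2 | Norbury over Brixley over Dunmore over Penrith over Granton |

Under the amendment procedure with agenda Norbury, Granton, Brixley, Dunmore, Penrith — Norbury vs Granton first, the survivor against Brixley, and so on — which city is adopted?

Norbury

Round 1: Norbury vs Granton — 7–0, Norbury advances.
Round 2: Norbury vs Brixley — 7–0, Norbury advances.
Round 3: Norbury vs Dunmore — 7–0, Norbury advances.
Round 4: Norbury vs Penrith — 7–0, Norbury advances.
The agenda winner is Norbury.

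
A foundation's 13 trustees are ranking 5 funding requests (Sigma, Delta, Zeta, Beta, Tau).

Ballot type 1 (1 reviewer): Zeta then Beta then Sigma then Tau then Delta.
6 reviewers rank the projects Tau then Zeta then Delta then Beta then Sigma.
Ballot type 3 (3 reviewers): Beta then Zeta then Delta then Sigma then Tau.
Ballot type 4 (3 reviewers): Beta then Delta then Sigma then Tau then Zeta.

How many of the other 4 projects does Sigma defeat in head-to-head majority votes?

1

Sigma against each rival (13 reviewers):
Sigma vs Delta: Sigma is ranked higher on 1 ballot, Delta on 12. Delta wins 12–1.
Sigma vs Zeta: 3 for Sigma, 10 for Zeta — Zeta by 10–3.
Sigma vs Beta: Beta wins 13–0.
Sigma vs Tau: 1+3+3 = 7 for Sigma, 6 for Tau — Sigma by 7–6.
Sigma beats Tau; loses to Delta, Zeta, Beta — 1 pairwise win.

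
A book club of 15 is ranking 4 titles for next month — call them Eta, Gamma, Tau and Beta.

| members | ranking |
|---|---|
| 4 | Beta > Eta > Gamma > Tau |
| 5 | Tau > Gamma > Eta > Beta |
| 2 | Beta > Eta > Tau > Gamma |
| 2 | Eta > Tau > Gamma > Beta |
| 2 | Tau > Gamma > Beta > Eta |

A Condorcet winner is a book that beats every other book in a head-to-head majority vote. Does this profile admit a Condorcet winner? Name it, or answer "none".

Pairwise majorities:
Eta vs Gamma: 4+2+2 = 8 for Eta, 7 for Gamma — Eta by 8–7.
Eta vs Tau: Eta preferred on 4+2+2 = 8 ballots; Eta wins 8–7.
Eta vs Beta: Eta is ranked higher on 5+2 = 7 ballots, Beta on 8. Beta wins 8–7.
Gamma vs Tau: 4 to 11, Tau.
Gamma vs Beta: Gamma preferred on 5+2+2 = 9 ballots; Gamma wins 9–6.
Tau vs Beta: Tau is ranked higher on 5+2+2 = 9 ballots, Beta on 6. Tau wins 9–6.
No book is unbeaten: Eta loses to Beta; Gamma loses to Eta; Tau loses to Eta; Beta loses to Gamma. In particular Eta beats Gamma beats Beta beats Eta is a majority cycle — no Condorcet winner exists.

none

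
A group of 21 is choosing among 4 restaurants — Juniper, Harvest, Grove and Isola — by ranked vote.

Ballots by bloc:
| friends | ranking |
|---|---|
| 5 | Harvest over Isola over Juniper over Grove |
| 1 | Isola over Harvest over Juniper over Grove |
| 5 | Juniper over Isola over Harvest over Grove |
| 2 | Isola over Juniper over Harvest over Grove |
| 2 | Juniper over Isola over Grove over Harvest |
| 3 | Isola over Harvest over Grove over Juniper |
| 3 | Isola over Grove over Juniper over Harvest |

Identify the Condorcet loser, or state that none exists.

Grove

Pairwise majorities:
Juniper vs Harvest: Juniper preferred on 5+2+2+3 = 12 ballots; Juniper wins 12–9.
Juniper vs Grove: 15 to 6, Juniper.
Juniper vs Isola: Juniper is ranked higher on 5+2 = 7 ballots, Isola on 14. Isola wins 14–7.
Harvest vs Grove: 16 to 5, Harvest.
Harvest vs Isola: Isola wins 16–5.
Grove vs Isola: Isola wins 21–0.
Only Grove has no wins; Grove is the Condorcet loser.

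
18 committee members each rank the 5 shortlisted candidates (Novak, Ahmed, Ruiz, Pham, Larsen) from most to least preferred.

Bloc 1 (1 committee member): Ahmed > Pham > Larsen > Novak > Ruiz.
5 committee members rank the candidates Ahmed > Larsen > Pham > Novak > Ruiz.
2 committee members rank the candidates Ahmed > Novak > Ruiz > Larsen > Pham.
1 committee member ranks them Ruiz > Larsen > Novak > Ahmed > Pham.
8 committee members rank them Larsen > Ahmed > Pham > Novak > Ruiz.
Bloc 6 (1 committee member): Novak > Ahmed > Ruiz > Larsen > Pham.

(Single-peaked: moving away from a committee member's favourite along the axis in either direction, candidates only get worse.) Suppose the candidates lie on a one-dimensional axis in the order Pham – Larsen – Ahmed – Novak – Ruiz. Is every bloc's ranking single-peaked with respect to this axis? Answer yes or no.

no

Axis positions: Pham=1, Larsen=2, Ahmed=3, Novak=4, Ruiz=5.
Bloc 1: ranking walks positions 3-1-2-4-5; Pham is ranked above Larsen even though Larsen lies between Pham and the peak Ahmed on the axis — preferences dip and rise again. Not single-peaked.
Bloc 2 (peak Ahmed at position 3): ranking walks positions 3-2-1-4-5, expanding outward from the peak — single-peaked.
Bloc 3 (peak Ahmed at position 3): ranking walks positions 3-4-5-2-1, expanding outward from the peak — single-peaked.
Bloc 4: ranking walks positions 5-2-4-3-1; Larsen is ranked above Novak even though Novak lies between Larsen and the peak Ruiz on the axis — preferences dip and rise again. Not single-peaked.
Bloc 5 (peak Larsen at position 2): ranking walks positions 2-3-1-4-5, expanding outward from the peak — single-peaked.
Bloc 6 (peak Novak at position 4): ranking walks positions 4-3-5-2-1, expanding outward from the peak — single-peaked.
Bloc 1 violates single-peakedness, so the profile is not single-peaked on this axis.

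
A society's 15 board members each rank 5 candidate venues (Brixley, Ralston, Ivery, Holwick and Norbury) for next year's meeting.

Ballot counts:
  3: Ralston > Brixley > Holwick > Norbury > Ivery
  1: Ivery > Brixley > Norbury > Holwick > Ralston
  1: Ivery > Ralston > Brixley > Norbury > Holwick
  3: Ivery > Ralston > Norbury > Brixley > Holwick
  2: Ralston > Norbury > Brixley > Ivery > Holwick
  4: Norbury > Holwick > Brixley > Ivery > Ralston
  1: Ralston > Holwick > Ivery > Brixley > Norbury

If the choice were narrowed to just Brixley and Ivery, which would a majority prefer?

Ballots ranking Brixley above Ivery: 3 + 2 + 4 = 9.
Ballots ranking Ivery above Brixley: 15 − 9 = 6.
Brixley wins the head-to-head 9–6.

Brixley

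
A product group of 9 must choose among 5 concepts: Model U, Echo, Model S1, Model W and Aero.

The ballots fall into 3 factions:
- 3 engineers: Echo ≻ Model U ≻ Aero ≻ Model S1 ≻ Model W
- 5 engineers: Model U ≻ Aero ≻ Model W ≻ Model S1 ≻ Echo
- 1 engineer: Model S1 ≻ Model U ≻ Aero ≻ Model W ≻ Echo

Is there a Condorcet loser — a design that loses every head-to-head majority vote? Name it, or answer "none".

Pairwise majorities:
Model U vs Echo: 5+1 = 6 for Model U, 3 for Echo — Model U by 6–3.
Model U vs Model S1: Model U wins 8–1.
Model U vs Model W: Model U preferred on 3+5+1 = 9 ballots; Model U wins 9–0.
Model U–Aero: Model U 9–0.
Echo vs Model S1: Model S1 wins 6–3.
Echo vs Model W: Model W, 6–3.
Echo vs Aero: Aero, 6–3.
Model S1 vs Model W: Model W, 5–4.
Model S1–Aero: Aero 8–1.
Model W vs Aero: Model W is ranked higher on 0 ballots, Aero on 9. Aero wins 9–0.
Echo loses to every other design — it is the Condorcet loser.

Echo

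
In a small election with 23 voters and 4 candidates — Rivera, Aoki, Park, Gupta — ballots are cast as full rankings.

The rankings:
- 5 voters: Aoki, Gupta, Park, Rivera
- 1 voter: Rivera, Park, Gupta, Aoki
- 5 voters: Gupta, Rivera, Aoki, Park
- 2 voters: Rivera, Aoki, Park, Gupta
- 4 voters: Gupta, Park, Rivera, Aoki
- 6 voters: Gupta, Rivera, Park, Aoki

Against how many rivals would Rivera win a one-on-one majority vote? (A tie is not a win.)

Rivera against each rival (23 voters):
Rivera vs Aoki: Rivera is ranked higher on 1+5+2+4+6 = 18 ballots, Aoki on 5. Rivera wins 18–5.
Rivera vs Park: 14 to 9, Rivera.
Rivera vs Gupta: Rivera is ranked higher on 1+2 = 3 ballots, Gupta on 20. Gupta wins 20–3.
Rivera beats Aoki, Park; loses to Gupta — 2 pairwise wins.

2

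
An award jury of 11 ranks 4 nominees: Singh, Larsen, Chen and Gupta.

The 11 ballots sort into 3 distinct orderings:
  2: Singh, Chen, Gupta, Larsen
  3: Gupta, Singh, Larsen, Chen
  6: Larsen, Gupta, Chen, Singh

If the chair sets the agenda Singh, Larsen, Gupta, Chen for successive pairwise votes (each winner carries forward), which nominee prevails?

Larsen

Round 1: Singh vs Larsen — 5–6, Larsen advances.
Round 2: Larsen vs Gupta — 6–5, Larsen advances.
Round 3: Larsen vs Chen — 9–2, Larsen advances.
The agenda winner is Larsen.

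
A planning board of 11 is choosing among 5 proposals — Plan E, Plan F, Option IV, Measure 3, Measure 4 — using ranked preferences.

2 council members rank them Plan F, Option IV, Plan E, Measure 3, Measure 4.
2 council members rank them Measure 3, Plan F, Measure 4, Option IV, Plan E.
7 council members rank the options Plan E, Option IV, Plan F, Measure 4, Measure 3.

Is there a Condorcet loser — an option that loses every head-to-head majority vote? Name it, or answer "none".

Pairwise majorities:
Plan E vs Plan F: 7 to 4, Plan E.
Plan E–Option IV: Plan E 7–4.
Plan E vs Measure 3: Plan E preferred on 2+7 = 9 ballots; Plan E wins 9–2.
Plan E vs Measure 4: Plan E is ranked higher on 2+7 = 9 ballots, Measure 4 on 2. Plan E wins 9–2.
Plan F vs Option IV: 2+2 = 4 for Plan F, 7 for Option IV — Option IV by 7–4.
Plan F vs Measure 3: Plan F is ranked higher on 2+7 = 9 ballots, Measure 3 on 2. Plan F wins 9–2.
Plan F vs Measure 4: Plan F is ranked higher on 2+2+7 = 11 ballots, Measure 4 on 0. Plan F wins 11–0.
Option IV vs Measure 3: Option IV wins 9–2.
Option IV vs Measure 4: Option IV preferred on 2+7 = 9 ballots; Option IV wins 9–2.
Measure 3 vs Measure 4: 4 to 7, Measure 4.
Measure 3 is beaten in every head-to-head and is the Condorcet loser.

Measure 3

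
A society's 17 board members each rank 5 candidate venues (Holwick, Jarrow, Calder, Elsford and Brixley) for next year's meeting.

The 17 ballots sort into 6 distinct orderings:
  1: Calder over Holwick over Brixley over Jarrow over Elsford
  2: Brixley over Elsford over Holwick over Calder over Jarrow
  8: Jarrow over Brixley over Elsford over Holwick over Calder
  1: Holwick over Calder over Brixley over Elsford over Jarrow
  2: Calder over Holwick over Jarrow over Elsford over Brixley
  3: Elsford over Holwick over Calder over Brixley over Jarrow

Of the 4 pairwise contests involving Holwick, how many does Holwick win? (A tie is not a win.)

2

Holwick against each rival (17 organisers):
Holwick–Jarrow: Holwick 9–8.
Holwick vs Calder: Holwick, 14–3.
Holwick vs Elsford: Elsford wins 13–4.
Holwick vs Brixley: Brixley wins 10–7.
Holwick beats Jarrow, Calder; loses to Elsford, Brixley — 2 pairwise wins.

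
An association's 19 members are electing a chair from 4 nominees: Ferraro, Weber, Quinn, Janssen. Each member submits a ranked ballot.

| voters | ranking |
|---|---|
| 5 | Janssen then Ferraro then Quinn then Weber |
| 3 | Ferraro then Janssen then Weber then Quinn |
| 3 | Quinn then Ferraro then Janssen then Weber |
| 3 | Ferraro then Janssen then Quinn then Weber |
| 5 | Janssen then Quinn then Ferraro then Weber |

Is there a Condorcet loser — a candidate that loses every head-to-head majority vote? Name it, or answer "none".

Pairwise majorities:
Ferraro vs Weber: Ferraro wins 19–0.
Ferraro vs Quinn: Ferraro preferred on 5+3+3 = 11 ballots; Ferraro wins 11–8.
Ferraro vs Janssen: Janssen, 10–9.
Weber vs Quinn: Weber is ranked higher on 3 ballots, Quinn on 16. Quinn wins 16–3.
Weber vs Janssen: Janssen wins 19–0.
Quinn vs Janssen: Janssen, 16–3.
Weber loses to every other candidate — it is the Condorcet loser.

Weber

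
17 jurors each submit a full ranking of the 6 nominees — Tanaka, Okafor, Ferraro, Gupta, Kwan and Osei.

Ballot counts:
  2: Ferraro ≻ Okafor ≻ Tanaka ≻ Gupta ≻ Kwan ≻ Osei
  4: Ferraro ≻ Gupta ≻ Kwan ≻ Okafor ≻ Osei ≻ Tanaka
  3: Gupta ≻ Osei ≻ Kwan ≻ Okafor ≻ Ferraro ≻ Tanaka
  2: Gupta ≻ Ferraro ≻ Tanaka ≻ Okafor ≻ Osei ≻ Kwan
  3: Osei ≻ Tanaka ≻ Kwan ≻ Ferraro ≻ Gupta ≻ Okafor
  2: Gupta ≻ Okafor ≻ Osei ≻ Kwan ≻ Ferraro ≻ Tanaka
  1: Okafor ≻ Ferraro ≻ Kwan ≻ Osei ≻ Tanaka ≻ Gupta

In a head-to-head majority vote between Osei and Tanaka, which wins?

Osei

Ballots ranking Osei above Tanaka: 4 + 3 + 3 + 2 + 1 = 13.
Ballots ranking Tanaka above Osei: 17 − 13 = 4.
Osei wins the head-to-head 13–4.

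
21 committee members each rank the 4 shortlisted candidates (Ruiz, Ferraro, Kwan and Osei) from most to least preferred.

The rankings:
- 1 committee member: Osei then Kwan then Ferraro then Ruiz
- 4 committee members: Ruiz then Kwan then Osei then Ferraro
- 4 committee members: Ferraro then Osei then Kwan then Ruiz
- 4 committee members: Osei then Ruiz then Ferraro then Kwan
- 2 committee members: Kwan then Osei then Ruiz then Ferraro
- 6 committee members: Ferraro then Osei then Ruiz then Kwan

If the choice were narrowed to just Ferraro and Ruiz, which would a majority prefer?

Ballots ranking Ferraro above Ruiz: 1 + 4 + 6 = 11.
Ballots ranking Ruiz above Ferraro: 21 − 11 = 10.
Ferraro wins the head-to-head 11–10.

Ferraro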